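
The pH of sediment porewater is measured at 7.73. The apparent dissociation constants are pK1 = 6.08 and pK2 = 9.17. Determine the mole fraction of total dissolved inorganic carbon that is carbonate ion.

α₂ = 0.0343

α₂ = 1 / (1 + [H⁺]/K2 + [H⁺]²/(K1K2)) = 1 / (1 + 10^+1.44 + 10^-0.21)
   = 1 / (1 + 27.542 + 0.61660) = 1/29.159 = 0.03429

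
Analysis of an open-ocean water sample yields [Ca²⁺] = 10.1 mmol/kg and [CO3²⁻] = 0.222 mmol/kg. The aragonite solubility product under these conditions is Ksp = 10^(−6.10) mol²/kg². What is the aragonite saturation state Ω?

Ω = 2.82

Ksp = 10^(−6.10) = 7.943×10^-7
Ω = [Ca²⁺][CO3²⁻]/Ksp = (10.1×10^-3)(0.222×10^-3) / 7.943×10^-7 = 2.82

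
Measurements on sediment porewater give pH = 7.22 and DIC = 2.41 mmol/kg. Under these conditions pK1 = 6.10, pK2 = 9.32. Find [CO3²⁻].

[CO3²⁻] = 17.7 μmol/kg

α₂ = 1 / (1 + [H⁺]/K2 + [H⁺]²/(K1K2)) = 1 / (1 + 10^+2.10 + 10^+0.98)
   = 1 / (1 + 125.89 + 9.5499) = 1/136.44 = 0.007329
[CO3²⁻] = α₂ × DIC = 0.007329 × 2.41 = 0.0177 mmol/kg = 17.7 μmol/kg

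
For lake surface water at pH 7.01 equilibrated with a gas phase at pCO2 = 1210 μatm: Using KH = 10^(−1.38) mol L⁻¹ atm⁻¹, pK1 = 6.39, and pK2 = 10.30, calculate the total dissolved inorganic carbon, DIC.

DIC = 0.261 mmol/L

[CO2*] = KH · pCO2 = 10^(−1.38) × 1210×10^-6 = 5.044×10^-5 mol/L
α₀ = 1/(1 + K1/[H⁺] + K1K2/[H⁺]²) = 1/(1 + 10^+0.62 + 10^-2.67) = 0.1934
DIC = [CO2*]/α₀ = 5.044×10^-5 / 0.1934 = 0.261 mmol/L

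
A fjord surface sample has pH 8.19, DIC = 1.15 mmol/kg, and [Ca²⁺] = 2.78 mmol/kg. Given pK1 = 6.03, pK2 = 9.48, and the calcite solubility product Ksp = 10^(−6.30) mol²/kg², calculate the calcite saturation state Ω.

α₂ = 1 / (1 + [H⁺]/K2 + [H⁺]²/(K1K2)) = 1 / (1 + 10^+1.29 + 10^-0.87)
   = 1 / (1 + 19.498 + 0.13490) = 1/20.633 = 0.04847
[CO3²⁻] = α₂ × DIC = 0.04847 × 1.15 = 0.05574 mmol/kg
Ksp = 10^(−6.30) = 5.012×10^-7
Ω = [Ca²⁺][CO3²⁻]/Ksp = (2.78×10^-3)(5.574×10^-5) / 5.012×10^-7 = 0.309

Ω = 0.309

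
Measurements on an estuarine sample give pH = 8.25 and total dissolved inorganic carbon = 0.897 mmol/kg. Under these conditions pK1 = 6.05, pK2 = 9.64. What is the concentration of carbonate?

α₂ = 1 / (1 + [H⁺]/K2 + [H⁺]²/(K1K2)) = 1 / (1 + 10^+1.39 + 10^-0.81)
   = 1 / (1 + 24.547 + 0.15488) = 1/25.702 = 0.03891
[CO3²⁻] = α₂ × DIC = 0.03891 × 0.897 = 0.0349 mmol/kg

[CO3²⁻] = 0.0349 mmol/kg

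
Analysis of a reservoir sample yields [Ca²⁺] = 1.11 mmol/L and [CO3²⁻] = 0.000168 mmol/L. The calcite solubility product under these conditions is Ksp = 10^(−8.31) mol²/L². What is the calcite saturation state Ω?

Ksp = 10^(−8.31) = 4.898×10^-9
Ω = [Ca²⁺][CO3²⁻]/Ksp = (1.11×10^-3)(0.000168×10^-3) / 4.898×10^-9 = 0.0381

Ω = 0.0381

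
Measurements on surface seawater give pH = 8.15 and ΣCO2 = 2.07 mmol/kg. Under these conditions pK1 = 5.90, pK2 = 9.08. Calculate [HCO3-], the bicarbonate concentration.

[HCO3⁻] = 1.84 mmol/kg

α₁ = 1 / (1 + [H⁺]/K1 + K2/[H⁺]) = 1 / (1 + 10^-2.25 + 10^-0.93)
   = 1 / (1 + 0.0056234 + 0.11749) = 1/1.1231 = 0.8904
[HCO3⁻] = α₁ × DIC = 0.8904 × 2.07 = 1.84 mmol/kg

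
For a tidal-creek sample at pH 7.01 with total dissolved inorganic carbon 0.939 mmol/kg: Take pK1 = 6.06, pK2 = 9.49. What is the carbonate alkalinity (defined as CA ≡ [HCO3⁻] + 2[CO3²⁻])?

CA = [HCO3⁻] + 2[CO3²⁻] = (α₁ + 2α₂)·DIC
At pH 7.01: [H⁺]/K1 = 10^-0.95 = 0.11220, K2/[H⁺] = 10^-2.48 = 0.0033113
α₁ = 1/(1 + 0.11220 + 0.0033113) = 1/1.1155 = 0.8964; α₂ = α₁·K2/[H⁺] = 0.002968
α₁ + 2α₂ = 0.9024
CA = 0.9024 × 0.939 = 0.847 mmol/kg

CA = 0.847 mmol/kg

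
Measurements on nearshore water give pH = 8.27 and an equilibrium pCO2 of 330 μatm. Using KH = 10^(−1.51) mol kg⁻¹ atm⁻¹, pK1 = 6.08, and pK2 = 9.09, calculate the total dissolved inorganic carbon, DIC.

DIC = 1.83 mmol/kg

[CO2*] = KH · pCO2 = 10^(−1.51) × 330×10^-6 = 1.020×10^-5 mol/kg
α₀ = 1/(1 + K1/[H⁺] + K1K2/[H⁺]²) = 1/(1 + 10^+2.19 + 10^+1.37) = 0.005576
DIC = [CO2*]/α₀ = 1.020×10^-5 / 0.005576 = 1.83 mmol/kg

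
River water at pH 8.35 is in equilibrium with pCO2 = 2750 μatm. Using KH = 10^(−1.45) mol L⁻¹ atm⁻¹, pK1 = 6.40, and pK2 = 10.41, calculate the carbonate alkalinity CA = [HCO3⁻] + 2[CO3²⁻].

CA = 8.85 mmol/L

[CO2*] = KH · pCO2 = 10^(−1.45) × 2750×10^-6 = 9.757×10^-5 mol/L
α₀ = 1/(1 + K1/[H⁺] + K1K2/[H⁺]²) = 1/(1 + 10^+1.95 + 10^-0.11) = 0.01100
DIC = [CO2*]/α₀ = 9.757×10^-5 / 0.01100 = 8.870 mmol/L
CA = (α₁ + 2α₂)·DIC = (0.9805 + 2×0.008539) × 8.870 = 8.85 mmol/L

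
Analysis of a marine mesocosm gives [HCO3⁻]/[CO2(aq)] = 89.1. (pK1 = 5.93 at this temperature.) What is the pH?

From K1 = [H⁺][HCO3⁻]/[CO2(aq)]:  pH = pK1 + log₁₀([HCO3⁻]/[CO2(aq)])
log₁₀(89.1) = +1.950
pH = 5.93 + (+1.950) = 7.88

pH = 7.88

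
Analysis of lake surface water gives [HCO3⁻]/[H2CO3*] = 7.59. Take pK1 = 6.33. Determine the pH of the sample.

From K1 = [H⁺][HCO3⁻]/[H2CO3*]:  pH = pK1 + log₁₀([HCO3⁻]/[H2CO3*])
log₁₀(7.59) = +0.880
pH = 6.33 + (+0.880) = 7.21

pH = 7.21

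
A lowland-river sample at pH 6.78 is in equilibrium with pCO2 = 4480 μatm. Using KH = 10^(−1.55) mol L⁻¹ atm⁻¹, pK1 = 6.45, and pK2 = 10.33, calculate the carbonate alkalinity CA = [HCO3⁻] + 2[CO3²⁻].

CA = 0.270 mmol/L

[CO2*] = KH · pCO2 = 10^(−1.55) × 4480×10^-6 = 1.263×10^-4 mol/L
α₀ = 1/(1 + K1/[H⁺] + K1K2/[H⁺]²) = 1/(1 + 10^+0.33 + 10^-3.22) = 0.3186
DIC = [CO2*]/α₀ = 1.263×10^-4 / 0.3186 = 0.3963 mmol/L
CA = (α₁ + 2α₂)·DIC = (0.6812 + 2×0.0001920) × 0.3963 = 0.270 mmol/L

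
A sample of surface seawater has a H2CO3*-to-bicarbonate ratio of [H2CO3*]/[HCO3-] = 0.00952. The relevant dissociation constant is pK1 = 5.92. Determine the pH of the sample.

From K1 = [H⁺][HCO3-]/[H2CO3*]:  pH = pK1 − log₁₀([H2CO3*]/[HCO3-])
log₁₀(0.00952) = -2.021
pH = 5.92 − (-2.021) = 7.94

pH = 7.94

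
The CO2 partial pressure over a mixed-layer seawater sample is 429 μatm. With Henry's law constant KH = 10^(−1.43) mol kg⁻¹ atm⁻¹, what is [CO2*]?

[CO2*] = 15.9 μmol/kg

KH = 10^(−1.43) = 3.715×10^-2 mol kg⁻¹ atm⁻¹
[CO2*] = KH · pCO2 = 3.715×10^-2 × 429×10^-6 atm = 1.59×10^-5 mol/kg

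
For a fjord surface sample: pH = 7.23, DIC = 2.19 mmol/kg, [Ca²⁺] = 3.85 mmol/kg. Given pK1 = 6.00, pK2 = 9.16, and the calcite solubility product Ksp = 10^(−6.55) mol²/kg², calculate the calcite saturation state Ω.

Ω = 0.328

α₂ = 1 / (1 + [H⁺]/K2 + [H⁺]²/(K1K2)) = 1 / (1 + 10^+1.93 + 10^+0.70)
   = 1 / (1 + 85.114 + 5.0119) = 1/91.126 = 0.01097
[CO3²⁻] = α₂ × DIC = 0.01097 × 2.19 = 0.02403 mmol/kg
Ksp = 10^(−6.55) = 2.818×10^-7
Ω = [Ca²⁺][CO3²⁻]/Ksp = (3.85×10^-3)(2.403×10^-5) / 2.818×10^-7 = 0.328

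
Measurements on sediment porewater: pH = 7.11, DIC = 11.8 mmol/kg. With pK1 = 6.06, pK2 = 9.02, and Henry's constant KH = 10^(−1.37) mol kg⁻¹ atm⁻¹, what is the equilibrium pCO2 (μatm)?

pCO2 = 2.24×10^4 μatm

α₀ = 1 / (1 + K1/[H⁺] + K1K2/[H⁺]²) = 1 / (1 + 10^+1.05 + 10^-0.86)
   = 1 / (1 + 11.220 + 0.13804) = 1/12.358 = 0.08092
[CO2*] = α₀ × DIC = 0.08092 × 11.8 = 0.9548 mmol/kg
pCO2 = [CO2*]/KH = 9.548×10^-4 / 4.266×10^-2 = 2.24×10^4 μatm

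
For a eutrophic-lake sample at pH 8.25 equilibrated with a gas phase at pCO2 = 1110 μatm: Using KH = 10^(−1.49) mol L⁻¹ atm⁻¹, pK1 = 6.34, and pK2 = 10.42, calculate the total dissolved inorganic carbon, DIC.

DIC = 2.98 mmol/L

[CO2*] = KH · pCO2 = 10^(−1.49) × 1110×10^-6 = 3.592×10^-5 mol/L
α₀ = 1/(1 + K1/[H⁺] + K1K2/[H⁺]²) = 1/(1 + 10^+1.91 + 10^-0.26) = 0.01207
DIC = [CO2*]/α₀ = 3.592×10^-5 / 0.01207 = 2.98 mmol/L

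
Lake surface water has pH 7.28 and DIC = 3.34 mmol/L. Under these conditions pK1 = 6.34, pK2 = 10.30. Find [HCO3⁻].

α₁ = 1 / (1 + [H⁺]/K1 + K2/[H⁺]) = 1 / (1 + 10^-0.94 + 10^-3.02)
   = 1 / (1 + 0.11482 + 0.00095499) = 1/1.1158 = 0.8962
[HCO3⁻] = α₁ × DIC = 0.8962 × 3.34 = 2.99 mmol/L

[HCO3⁻] = 2.99 mmol/L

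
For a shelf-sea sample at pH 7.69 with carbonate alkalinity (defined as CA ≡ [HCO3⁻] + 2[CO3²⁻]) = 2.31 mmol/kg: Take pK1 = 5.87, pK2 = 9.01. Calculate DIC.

DIC = 2.24 mmol/kg

CA = [HCO3⁻] + 2[CO3²⁻] = (α₁ + 2α₂)·DIC
At pH 7.69: [H⁺]/K1 = 10^-1.82 = 0.015136, K2/[H⁺] = 10^-1.32 = 0.047863
α₁ = 1/(1 + 0.015136 + 0.047863) = 1/1.0630 = 0.9407; α₂ = α₁·K2/[H⁺] = 0.04503
α₁ + 2α₂ = 1.0308
DIC = CA / (α₁ + 2α₂) = 2.31 / 1.0308 = 2.24 mmol/kg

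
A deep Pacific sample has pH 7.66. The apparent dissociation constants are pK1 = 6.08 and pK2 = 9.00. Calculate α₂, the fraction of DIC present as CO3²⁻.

α₂ = 0.0426

α₂ = 1 / (1 + [H⁺]/K2 + [H⁺]²/(K1K2)) = 1 / (1 + 10^+1.34 + 10^-0.24)
   = 1 / (1 + 21.878 + 0.57544) = 1/23.453 = 0.04264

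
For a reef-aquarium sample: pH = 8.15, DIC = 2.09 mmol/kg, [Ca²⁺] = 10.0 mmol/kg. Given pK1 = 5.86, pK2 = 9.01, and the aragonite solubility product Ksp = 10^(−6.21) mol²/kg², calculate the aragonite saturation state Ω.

Ω = 4.09

α₂ = 1 / (1 + [H⁺]/K2 + [H⁺]²/(K1K2)) = 1 / (1 + 10^+0.86 + 10^-1.43)
   = 1 / (1 + 7.2444 + 0.037154) = 1/8.2815 = 0.1208
[CO3²⁻] = α₂ × DIC = 0.1208 × 2.09 = 0.2524 mmol/kg
Ksp = 10^(−6.21) = 6.166×10^-7
Ω = [Ca²⁺][CO3²⁻]/Ksp = (10.0×10^-3)(2.524×10^-4) / 6.166×10^-7 = 4.09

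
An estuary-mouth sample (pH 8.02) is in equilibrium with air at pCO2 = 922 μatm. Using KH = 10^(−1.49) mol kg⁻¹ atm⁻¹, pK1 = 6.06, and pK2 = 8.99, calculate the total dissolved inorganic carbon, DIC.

[CO2*] = KH · pCO2 = 10^(−1.49) × 922×10^-6 = 2.984×10^-5 mol/kg
α₀ = 1/(1 + K1/[H⁺] + K1K2/[H⁺]²) = 1/(1 + 10^+1.96 + 10^+0.99) = 0.009806
DIC = [CO2*]/α₀ = 2.984×10^-5 / 0.009806 = 3.04 mmol/kg

DIC = 3.04 mmol/kg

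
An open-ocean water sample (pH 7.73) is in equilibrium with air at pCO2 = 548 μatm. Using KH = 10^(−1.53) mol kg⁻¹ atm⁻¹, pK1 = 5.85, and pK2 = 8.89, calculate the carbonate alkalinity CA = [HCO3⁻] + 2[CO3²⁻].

CA = 1.40 mmol/kg

[CO2*] = KH · pCO2 = 10^(−1.53) × 548×10^-6 = 1.617×10^-5 mol/kg
α₀ = 1/(1 + K1/[H⁺] + K1K2/[H⁺]²) = 1/(1 + 10^+1.88 + 10^+0.72) = 0.01218
DIC = [CO2*]/α₀ = 1.617×10^-5 / 0.01218 = 1.328 mmol/kg
CA = (α₁ + 2α₂)·DIC = (0.9239 + 2×0.06392) × 1.328 = 1.40 mmol/kg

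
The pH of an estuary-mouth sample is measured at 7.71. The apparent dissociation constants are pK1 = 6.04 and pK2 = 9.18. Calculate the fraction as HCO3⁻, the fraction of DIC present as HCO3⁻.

α₁ = 0.948

α₁ = 1 / (1 + [H⁺]/K1 + K2/[H⁺]) = 1 / (1 + 10^-1.67 + 10^-1.47)
   = 1 / (1 + 0.021380 + 0.033884) = 1/1.0553 = 0.9476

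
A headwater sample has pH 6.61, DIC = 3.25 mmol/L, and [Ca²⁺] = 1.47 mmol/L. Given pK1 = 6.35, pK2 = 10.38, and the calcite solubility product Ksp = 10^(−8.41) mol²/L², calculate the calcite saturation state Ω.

Ω = 0.135

α₂ = 1 / (1 + [H⁺]/K2 + [H⁺]²/(K1K2)) = 1 / (1 + 10^+3.77 + 10^+3.51)
   = 1 / (1 + 5888.4 + 3235.9) = 1/9125.4 = 0.0001096
[CO3²⁻] = α₂ × DIC = 0.0001096 × 3.25 = 0.0003561 mmol/L = 0.3561 μmol/L
Ksp = 10^(−8.41) = 3.890×10^-9
Ω = [Ca²⁺][CO3²⁻]/Ksp = (1.47×10^-3)(3.561×10^-7) / 3.890×10^-9 = 0.135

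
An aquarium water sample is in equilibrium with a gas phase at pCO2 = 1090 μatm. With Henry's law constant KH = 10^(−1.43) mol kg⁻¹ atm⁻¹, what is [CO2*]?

KH = 10^(−1.43) = 3.715×10^-2 mol kg⁻¹ atm⁻¹
[CO2*] = KH · pCO2 = 3.715×10^-2 × 1090×10^-6 atm = 4.05×10^-5 mol/kg

[CO2*] = 40.5 μmol/kg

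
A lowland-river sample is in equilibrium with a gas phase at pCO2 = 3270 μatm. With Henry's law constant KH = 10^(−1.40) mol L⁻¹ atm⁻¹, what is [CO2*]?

KH = 10^(−1.40) = 3.981×10^-2 mol L⁻¹ atm⁻¹
[CO2*] = KH · pCO2 = 3.981×10^-2 × 3270×10^-6 atm = 1.30×10^-4 mol/L

[CO2*] = 130 μmol/L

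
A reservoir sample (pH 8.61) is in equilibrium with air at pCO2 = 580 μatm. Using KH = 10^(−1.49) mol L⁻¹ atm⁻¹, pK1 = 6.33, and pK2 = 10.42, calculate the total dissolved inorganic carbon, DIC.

[CO2*] = KH · pCO2 = 10^(−1.49) × 580×10^-6 = 1.877×10^-5 mol/L
α₀ = 1/(1 + K1/[H⁺] + K1K2/[H⁺]²) = 1/(1 + 10^+2.28 + 10^+0.47) = 0.005141
DIC = [CO2*]/α₀ = 1.877×10^-5 / 0.005141 = 3.65 mmol/L

DIC = 3.65 mmol/L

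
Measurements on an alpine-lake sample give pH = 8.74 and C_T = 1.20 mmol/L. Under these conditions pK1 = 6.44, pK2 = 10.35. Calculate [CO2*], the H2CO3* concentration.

[CO2*] = 5.84 μmol/L

α₀ = 1 / (1 + K1/[H⁺] + K1K2/[H⁺]²) = 1 / (1 + 10^+2.30 + 10^+0.69)
   = 1 / (1 + 199.53 + 4.8978) = 1/205.42 = 0.004868
[CO2*] = α₀ × DIC = 0.004868 × 1.20 = 0.00584 mmol/L = 5.84 μmol/L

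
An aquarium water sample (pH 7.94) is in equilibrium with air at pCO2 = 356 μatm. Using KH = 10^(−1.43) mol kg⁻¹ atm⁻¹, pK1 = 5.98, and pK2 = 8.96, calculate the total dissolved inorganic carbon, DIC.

[CO2*] = KH · pCO2 = 10^(−1.43) × 356×10^-6 = 1.323×10^-5 mol/kg
α₀ = 1/(1 + K1/[H⁺] + K1K2/[H⁺]²) = 1/(1 + 10^+1.96 + 10^+0.94) = 0.009910
DIC = [CO2*]/α₀ = 1.323×10^-5 / 0.009910 = 1.33 mmol/kg

DIC = 1.33 mmol/kg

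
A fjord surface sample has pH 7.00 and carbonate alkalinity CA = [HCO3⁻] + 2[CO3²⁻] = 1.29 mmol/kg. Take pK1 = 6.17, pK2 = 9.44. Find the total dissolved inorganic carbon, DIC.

DIC = 1.47 mmol/kg

CA = [HCO3⁻] + 2[CO3²⁻] = (α₁ + 2α₂)·DIC
At pH 7.00: [H⁺]/K1 = 10^-0.83 = 0.14791, K2/[H⁺] = 10^-2.44 = 0.0036308
α₁ = 1/(1 + 0.14791 + 0.0036308) = 1/1.1515 = 0.8684; α₂ = α₁·K2/[H⁺] = 0.003153
α₁ + 2α₂ = 0.8747
DIC = CA / (α₁ + 2α₂) = 1.29 / 0.8747 = 1.47 mmol/kg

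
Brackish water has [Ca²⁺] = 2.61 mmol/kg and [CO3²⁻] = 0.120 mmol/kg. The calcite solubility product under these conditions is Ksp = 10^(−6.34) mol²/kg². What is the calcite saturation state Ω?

Ksp = 10^(−6.34) = 4.571×10^-7
Ω = [Ca²⁺][CO3²⁻]/Ksp = (2.61×10^-3)(0.120×10^-3) / 4.571×10^-7 = 0.685

Ω = 0.685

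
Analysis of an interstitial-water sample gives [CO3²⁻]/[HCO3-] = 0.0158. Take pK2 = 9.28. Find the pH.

From K2 = [H⁺][CO3²⁻]/[HCO3-]:  pH = pK2 + log₁₀([CO3²⁻]/[HCO3-])
log₁₀(0.0158) = -1.801
pH = 9.28 + (-1.801) = 7.48

pH = 7.48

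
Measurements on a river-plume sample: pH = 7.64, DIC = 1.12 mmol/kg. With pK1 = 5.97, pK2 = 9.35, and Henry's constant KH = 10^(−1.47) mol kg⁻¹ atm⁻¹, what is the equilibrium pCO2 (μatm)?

pCO2 = 679 μatm

α₀ = 1 / (1 + K1/[H⁺] + K1K2/[H⁺]²) = 1 / (1 + 10^+1.67 + 10^-0.04)
   = 1 / (1 + 46.774 + 0.91201) = 1/48.686 = 0.02054
[CO2*] = α₀ × DIC = 0.02054 × 1.12 = 0.02300 mmol/kg
pCO2 = [CO2*]/KH = 2.300×10^-5 / 3.388×10^-2 = 679 μatm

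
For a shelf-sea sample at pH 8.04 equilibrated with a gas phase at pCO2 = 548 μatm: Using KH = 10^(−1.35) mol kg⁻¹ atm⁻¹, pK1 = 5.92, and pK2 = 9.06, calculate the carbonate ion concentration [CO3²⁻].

[CO3²⁻] = 0.308 mmol/kg

[CO2*] = KH · pCO2 = 10^(−1.35) × 548×10^-6 = 2.448×10^-5 mol/kg
α₀ = 1/(1 + K1/[H⁺] + K1K2/[H⁺]²) = 1/(1 + 10^+2.12 + 10^+1.10) = 0.006877
DIC = [CO2*]/α₀ = 2.448×10^-5 / 0.006877 = 3.560 mmol/kg
[CO3²⁻] = α₂·DIC; α₂ = 0.08657, so [CO3²⁻] = 0.08657 × 3.560 = 0.308 mmol/kg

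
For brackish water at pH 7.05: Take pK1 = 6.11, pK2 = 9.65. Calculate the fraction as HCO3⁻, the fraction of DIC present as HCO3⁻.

α₁ = 0.895

α₁ = 1 / (1 + [H⁺]/K1 + K2/[H⁺]) = 1 / (1 + 10^-0.94 + 10^-2.60)
   = 1 / (1 + 0.11482 + 0.0025119) = 1/1.1173 = 0.8950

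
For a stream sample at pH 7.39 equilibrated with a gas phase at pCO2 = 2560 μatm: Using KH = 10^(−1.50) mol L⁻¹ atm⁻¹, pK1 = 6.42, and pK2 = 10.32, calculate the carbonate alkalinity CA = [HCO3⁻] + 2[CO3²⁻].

CA = 0.757 mmol/L

[CO2*] = KH · pCO2 = 10^(−1.50) × 2560×10^-6 = 8.095×10^-5 mol/L
α₀ = 1/(1 + K1/[H⁺] + K1K2/[H⁺]²) = 1/(1 + 10^+0.97 + 10^-1.96) = 0.09668
DIC = [CO2*]/α₀ = 8.095×10^-5 / 0.09668 = 0.8374 mmol/L
CA = (α₁ + 2α₂)·DIC = (0.9023 + 2×0.001060) × 0.8374 = 0.757 mmol/L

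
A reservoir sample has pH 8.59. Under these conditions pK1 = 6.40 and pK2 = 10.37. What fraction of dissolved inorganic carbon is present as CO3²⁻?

α₂ = 0.0162

α₂ = 1 / (1 + [H⁺]/K2 + [H⁺]²/(K1K2)) = 1 / (1 + 10^+1.78 + 10^-0.41)
   = 1 / (1 + 60.256 + 0.38905) = 1/61.645 = 0.01622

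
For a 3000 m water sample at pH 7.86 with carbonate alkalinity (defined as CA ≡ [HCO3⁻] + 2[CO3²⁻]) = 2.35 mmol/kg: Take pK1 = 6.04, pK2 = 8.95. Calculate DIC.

DIC = 2.22 mmol/kg

CA = [HCO3⁻] + 2[CO3²⁻] = (α₁ + 2α₂)·DIC
At pH 7.86: [H⁺]/K1 = 10^-1.82 = 0.015136, K2/[H⁺] = 10^-1.09 = 0.081283
α₁ = 1/(1 + 0.015136 + 0.081283) = 1/1.0964 = 0.9121; α₂ = α₁·K2/[H⁺] = 0.07414
α₁ + 2α₂ = 1.0603
DIC = CA / (α₁ + 2α₂) = 2.35 / 1.0603 = 2.22 mmol/kg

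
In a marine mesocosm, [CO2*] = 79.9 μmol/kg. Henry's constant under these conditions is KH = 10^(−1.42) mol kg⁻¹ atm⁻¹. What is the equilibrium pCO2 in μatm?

KH = 10^(−1.42) = 3.802×10^-2 mol kg⁻¹ atm⁻¹
pCO2 = [CO2*]/KH = 79.9×10^-6 / 3.802×10^-2 = 2.10×10^-3 atm = 2100 μatm

pCO2 = 2100 μatm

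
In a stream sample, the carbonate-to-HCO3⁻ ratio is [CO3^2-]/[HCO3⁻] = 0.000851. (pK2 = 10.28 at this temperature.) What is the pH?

From K2 = [H⁺][CO3^2-]/[HCO3⁻]:  pH = pK2 + log₁₀([CO3^2-]/[HCO3⁻])
log₁₀(0.000851) = -3.070
pH = 10.28 + (-3.070) = 7.21

pH = 7.21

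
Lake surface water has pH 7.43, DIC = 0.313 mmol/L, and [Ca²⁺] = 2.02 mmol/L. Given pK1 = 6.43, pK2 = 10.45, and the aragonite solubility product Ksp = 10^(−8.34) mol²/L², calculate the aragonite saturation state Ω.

α₂ = 1 / (1 + [H⁺]/K2 + [H⁺]²/(K1K2)) = 1 / (1 + 10^+3.02 + 10^+2.02)
   = 1 / (1 + 1047.1 + 104.71) = 1/1152.8 = 0.0008674
[CO3²⁻] = α₂ × DIC = 0.0008674 × 0.313 = 0.0002715 mmol/L = 0.2715 μmol/L
Ksp = 10^(−8.34) = 4.571×10^-9
Ω = [Ca²⁺][CO3²⁻]/Ksp = (2.02×10^-3)(2.715×10^-7) / 4.571×10^-9 = 0.120

Ω = 0.120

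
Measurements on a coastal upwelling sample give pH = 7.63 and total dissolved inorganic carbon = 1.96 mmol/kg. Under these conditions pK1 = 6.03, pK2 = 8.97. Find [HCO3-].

α₁ = 1 / (1 + [H⁺]/K1 + K2/[H⁺]) = 1 / (1 + 10^-1.60 + 10^-1.34)
   = 1 / (1 + 0.025119 + 0.045709) = 1/1.0708 = 0.9339
[HCO3⁻] = α₁ × DIC = 0.9339 × 1.96 = 1.83 mmol/kg

[HCO3⁻] = 1.83 mmol/kg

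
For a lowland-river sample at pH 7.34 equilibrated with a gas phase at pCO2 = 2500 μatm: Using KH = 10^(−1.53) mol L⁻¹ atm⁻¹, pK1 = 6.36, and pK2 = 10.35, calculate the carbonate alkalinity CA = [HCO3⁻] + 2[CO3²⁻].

CA = 0.706 mmol/L

[CO2*] = KH · pCO2 = 10^(−1.53) × 2500×10^-6 = 7.378×10^-5 mol/L
α₀ = 1/(1 + K1/[H⁺] + K1K2/[H⁺]²) = 1/(1 + 10^+0.98 + 10^-2.03) = 0.09470
DIC = [CO2*]/α₀ = 7.378×10^-5 / 0.09470 = 0.7791 mmol/L
CA = (α₁ + 2α₂)·DIC = (0.9044 + 2×0.0008838) × 0.7791 = 0.706 mmol/L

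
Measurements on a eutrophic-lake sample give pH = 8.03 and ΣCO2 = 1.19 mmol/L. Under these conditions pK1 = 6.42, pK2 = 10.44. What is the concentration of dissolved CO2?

α₀ = 1 / (1 + K1/[H⁺] + K1K2/[H⁺]²) = 1 / (1 + 10^+1.61 + 10^-0.80)
   = 1 / (1 + 40.738 + 0.15849) = 1/41.897 = 0.02387
[CO2*] = α₀ × DIC = 0.02387 × 1.19 = 0.0284 mmol/L

[CO2*] = 0.0284 mmol/L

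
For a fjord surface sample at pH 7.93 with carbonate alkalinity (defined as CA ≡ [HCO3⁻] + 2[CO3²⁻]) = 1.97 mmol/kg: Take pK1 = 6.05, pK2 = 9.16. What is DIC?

DIC = 1.89 mmol/kg

CA = [HCO3⁻] + 2[CO3²⁻] = (α₁ + 2α₂)·DIC
At pH 7.93: [H⁺]/K1 = 10^-1.88 = 0.013183, K2/[H⁺] = 10^-1.23 = 0.058884
α₁ = 1/(1 + 0.013183 + 0.058884) = 1/1.0721 = 0.9328; α₂ = α₁·K2/[H⁺] = 0.05493
α₁ + 2α₂ = 1.0426
DIC = CA / (α₁ + 2α₂) = 1.97 / 1.0426 = 1.89 mmol/kg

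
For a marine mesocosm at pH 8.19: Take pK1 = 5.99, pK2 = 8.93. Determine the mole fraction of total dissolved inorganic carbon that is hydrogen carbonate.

α₁ = 1 / (1 + [H⁺]/K1 + K2/[H⁺]) = 1 / (1 + 10^-2.20 + 10^-0.74)
   = 1 / (1 + 0.0063096 + 0.18197) = 1/1.1883 = 0.8416

α₁ = 0.842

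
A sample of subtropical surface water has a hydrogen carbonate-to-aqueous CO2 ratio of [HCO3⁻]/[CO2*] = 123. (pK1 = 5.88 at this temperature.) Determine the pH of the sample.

From K1 = [H⁺][HCO3⁻]/[CO2*]:  pH = pK1 + log₁₀([HCO3⁻]/[CO2*])
log₁₀(123) = +2.090
pH = 5.88 + (+2.090) = 7.97

pH = 7.97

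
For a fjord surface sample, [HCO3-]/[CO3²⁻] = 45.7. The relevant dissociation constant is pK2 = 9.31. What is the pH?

pH = 7.65

From K2 = [H⁺][CO3²⁻]/[HCO3-]:  pH = pK2 − log₁₀([HCO3-]/[CO3²⁻])
log₁₀(45.7) = +1.660
pH = 9.31 − (+1.660) = 7.65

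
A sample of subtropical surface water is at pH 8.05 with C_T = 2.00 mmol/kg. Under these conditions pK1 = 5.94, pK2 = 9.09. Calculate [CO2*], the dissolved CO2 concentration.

α₀ = 1 / (1 + K1/[H⁺] + K1K2/[H⁺]²) = 1 / (1 + 10^+2.11 + 10^+1.07)
   = 1 / (1 + 128.82 + 11.749) = 1/141.57 = 0.007063
[CO2*] = α₀ × DIC = 0.007063 × 2.00 = 0.0141 mmol/kg = 14.1 μmol/kg

[CO2*] = 14.1 μmol/kg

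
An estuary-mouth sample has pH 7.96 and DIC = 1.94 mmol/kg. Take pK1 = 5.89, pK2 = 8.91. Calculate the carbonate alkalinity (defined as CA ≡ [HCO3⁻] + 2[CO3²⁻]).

CA = 2.12 mmol/kg

CA = [HCO3⁻] + 2[CO3²⁻] = (α₁ + 2α₂)·DIC
At pH 7.96: [H⁺]/K1 = 10^-2.07 = 0.0085114, K2/[H⁺] = 10^-0.95 = 0.11220
α₁ = 1/(1 + 0.0085114 + 0.11220) = 1/1.1207 = 0.8923; α₂ = α₁·K2/[H⁺] = 0.1001
α₁ + 2α₂ = 1.0925
CA = 1.0925 × 1.94 = 2.12 mmol/kg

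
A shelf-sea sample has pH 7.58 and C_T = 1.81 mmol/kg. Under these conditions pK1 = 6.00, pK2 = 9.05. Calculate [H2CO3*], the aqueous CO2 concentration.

[CO2*] = 0.0449 mmol/kg

α₀ = 1 / (1 + K1/[H⁺] + K1K2/[H⁺]²) = 1 / (1 + 10^+1.58 + 10^+0.11)
   = 1 / (1 + 38.019 + 1.2882) = 1/40.307 = 0.02481
[CO2*] = α₀ × DIC = 0.02481 × 1.81 = 0.0449 mmol/kg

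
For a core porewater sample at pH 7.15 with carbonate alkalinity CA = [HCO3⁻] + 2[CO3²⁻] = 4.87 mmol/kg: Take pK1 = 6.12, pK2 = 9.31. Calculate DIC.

CA = [HCO3⁻] + 2[CO3²⁻] = (α₁ + 2α₂)·DIC
At pH 7.15: [H⁺]/K1 = 10^-1.03 = 0.093325, K2/[H⁺] = 10^-2.16 = 0.0069183
α₁ = 1/(1 + 0.093325 + 0.0069183) = 1/1.1002 = 0.9089; α₂ = α₁·K2/[H⁺] = 0.006288
α₁ + 2α₂ = 0.9215
DIC = CA / (α₁ + 2α₂) = 4.87 / 0.9215 = 5.29 mmol/kg

DIC = 5.29 mmol/kg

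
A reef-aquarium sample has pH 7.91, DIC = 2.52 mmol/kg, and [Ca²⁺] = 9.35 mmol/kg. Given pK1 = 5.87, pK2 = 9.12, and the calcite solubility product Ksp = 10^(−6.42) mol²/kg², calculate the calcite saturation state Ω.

α₂ = 1 / (1 + [H⁺]/K2 + [H⁺]²/(K1K2)) = 1 / (1 + 10^+1.21 + 10^-0.83)
   = 1 / (1 + 16.218 + 0.14791) = 1/17.366 = 0.05758
[CO3²⁻] = α₂ × DIC = 0.05758 × 2.52 = 0.1451 mmol/kg
Ksp = 10^(−6.42) = 3.802×10^-7
Ω = [Ca²⁺][CO3²⁻]/Ksp = (9.35×10^-3)(1.451×10^-4) / 3.802×10^-7 = 3.57

Ω = 3.57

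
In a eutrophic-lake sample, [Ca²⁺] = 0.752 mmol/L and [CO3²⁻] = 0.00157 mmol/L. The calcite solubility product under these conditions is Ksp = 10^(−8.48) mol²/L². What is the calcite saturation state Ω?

Ω = 0.357

Ksp = 10^(−8.48) = 3.311×10^-9
Ω = [Ca²⁺][CO3²⁻]/Ksp = (0.752×10^-3)(0.00157×10^-3) / 3.311×10^-9 = 0.357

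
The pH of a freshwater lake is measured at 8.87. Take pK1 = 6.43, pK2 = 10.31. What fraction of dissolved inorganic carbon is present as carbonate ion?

α₂ = 0.0349

α₂ = 1 / (1 + [H⁺]/K2 + [H⁺]²/(K1K2)) = 1 / (1 + 10^+1.44 + 10^-1.00)
   = 1 / (1 + 27.542 + 0.10000) = 1/28.642 = 0.03491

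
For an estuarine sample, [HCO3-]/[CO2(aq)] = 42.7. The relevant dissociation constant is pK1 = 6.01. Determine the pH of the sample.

From K1 = [H⁺][HCO3-]/[CO2(aq)]:  pH = pK1 + log₁₀([HCO3-]/[CO2(aq)])
log₁₀(42.7) = +1.630
pH = 6.01 + (+1.630) = 7.64

pH = 7.64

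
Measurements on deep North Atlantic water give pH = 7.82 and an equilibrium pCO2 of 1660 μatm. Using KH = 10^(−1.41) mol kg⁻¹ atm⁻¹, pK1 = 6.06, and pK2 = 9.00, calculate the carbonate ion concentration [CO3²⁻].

[CO2*] = KH · pCO2 = 10^(−1.41) × 1660×10^-6 = 6.458×10^-5 mol/kg
α₀ = 1/(1 + K1/[H⁺] + K1K2/[H⁺]²) = 1/(1 + 10^+1.76 + 10^+0.58) = 0.01604
DIC = [CO2*]/α₀ = 6.458×10^-5 / 0.01604 = 4.026 mmol/kg
[CO3²⁻] = α₂·DIC; α₂ = 0.06098, so [CO3²⁻] = 0.06098 × 4.026 = 0.246 mmol/kg

[CO3²⁻] = 0.246 mmol/kg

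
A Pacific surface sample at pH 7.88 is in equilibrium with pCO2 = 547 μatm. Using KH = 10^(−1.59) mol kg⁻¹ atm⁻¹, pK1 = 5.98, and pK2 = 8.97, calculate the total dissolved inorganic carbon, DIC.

DIC = 1.22 mmol/kg

[CO2*] = KH · pCO2 = 10^(−1.59) × 547×10^-6 = 1.406×10^-5 mol/kg
α₀ = 1/(1 + K1/[H⁺] + K1K2/[H⁺]²) = 1/(1 + 10^+1.90 + 10^+0.81) = 0.01151
DIC = [CO2*]/α₀ = 1.406×10^-5 / 0.01151 = 1.22 mmol/kg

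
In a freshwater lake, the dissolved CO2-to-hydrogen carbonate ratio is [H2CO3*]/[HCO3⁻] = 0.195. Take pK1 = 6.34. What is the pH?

From K1 = [H⁺][HCO3⁻]/[H2CO3*]:  pH = pK1 − log₁₀([H2CO3*]/[HCO3⁻])
log₁₀(0.195) = -0.710
pH = 6.34 − (-0.710) = 7.05

pH = 7.05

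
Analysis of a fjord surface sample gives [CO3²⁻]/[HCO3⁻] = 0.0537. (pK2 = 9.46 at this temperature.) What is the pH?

pH = 8.19

From K2 = [H⁺][CO3²⁻]/[HCO3⁻]:  pH = pK2 + log₁₀([CO3²⁻]/[HCO3⁻])
log₁₀(0.0537) = -1.270
pH = 9.46 + (-1.270) = 8.19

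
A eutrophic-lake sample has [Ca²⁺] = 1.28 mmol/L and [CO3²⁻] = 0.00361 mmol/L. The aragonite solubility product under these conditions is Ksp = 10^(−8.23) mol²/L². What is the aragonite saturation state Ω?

Ω = 0.785

Ksp = 10^(−8.23) = 5.888×10^-9
Ω = [Ca²⁺][CO3²⁻]/Ksp = (1.28×10^-3)(0.00361×10^-3) / 5.888×10^-9 = 0.785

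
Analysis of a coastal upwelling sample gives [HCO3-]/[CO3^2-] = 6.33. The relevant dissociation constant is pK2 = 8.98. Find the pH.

pH = 8.18

From K2 = [H⁺][CO3^2-]/[HCO3-]:  pH = pK2 − log₁₀([HCO3-]/[CO3^2-])
log₁₀(6.33) = +0.801
pH = 8.98 − (+0.801) = 8.18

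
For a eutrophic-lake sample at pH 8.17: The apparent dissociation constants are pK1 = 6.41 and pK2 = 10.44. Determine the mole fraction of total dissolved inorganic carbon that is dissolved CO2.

α₀ = 1 / (1 + K1/[H⁺] + K1K2/[H⁺]²) = 1 / (1 + 10^+1.76 + 10^-0.51)
   = 1 / (1 + 57.544 + 0.30903) = 1/58.853 = 0.01699

α₀ = 0.0170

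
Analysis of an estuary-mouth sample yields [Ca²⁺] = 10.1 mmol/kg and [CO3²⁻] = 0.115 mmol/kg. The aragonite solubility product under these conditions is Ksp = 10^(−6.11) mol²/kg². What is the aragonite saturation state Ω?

Ksp = 10^(−6.11) = 7.762×10^-7
Ω = [Ca²⁺][CO3²⁻]/Ksp = (10.1×10^-3)(0.115×10^-3) / 7.762×10^-7 = 1.50

Ω = 1.50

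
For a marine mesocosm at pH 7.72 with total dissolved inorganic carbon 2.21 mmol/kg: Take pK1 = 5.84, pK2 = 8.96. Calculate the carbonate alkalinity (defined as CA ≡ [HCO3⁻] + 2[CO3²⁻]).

CA = 2.30 mmol/kg

CA = [HCO3⁻] + 2[CO3²⁻] = (α₁ + 2α₂)·DIC
At pH 7.72: [H⁺]/K1 = 10^-1.88 = 0.013183, K2/[H⁺] = 10^-1.24 = 0.057544
α₁ = 1/(1 + 0.013183 + 0.057544) = 1/1.0707 = 0.9339; α₂ = α₁·K2/[H⁺] = 0.05374
α₁ + 2α₂ = 1.0414
CA = 1.0414 × 2.21 = 2.30 mmol/kg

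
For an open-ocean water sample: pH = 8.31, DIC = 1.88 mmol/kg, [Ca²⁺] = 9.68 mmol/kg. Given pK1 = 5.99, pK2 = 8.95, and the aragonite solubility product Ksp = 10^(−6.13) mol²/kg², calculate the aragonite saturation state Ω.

Ω = 4.56

α₂ = 1 / (1 + [H⁺]/K2 + [H⁺]²/(K1K2)) = 1 / (1 + 10^+0.64 + 10^-1.68)
   = 1 / (1 + 4.3652 + 0.020893) = 1/5.3861 = 0.1857
[CO3²⁻] = α₂ × DIC = 0.1857 × 1.88 = 0.3490 mmol/kg
Ksp = 10^(−6.13) = 7.413×10^-7
Ω = [Ca²⁺][CO3²⁻]/Ksp = (9.68×10^-3)(3.490×10^-4) / 7.413×10^-7 = 4.56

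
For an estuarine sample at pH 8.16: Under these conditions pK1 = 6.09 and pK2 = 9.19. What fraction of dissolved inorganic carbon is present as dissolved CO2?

α₀ = 1 / (1 + K1/[H⁺] + K1K2/[H⁺]²) = 1 / (1 + 10^+2.07 + 10^+1.04)
   = 1 / (1 + 117.49 + 10.965) = 1/129.45 = 0.007725

α₀ = 0.00772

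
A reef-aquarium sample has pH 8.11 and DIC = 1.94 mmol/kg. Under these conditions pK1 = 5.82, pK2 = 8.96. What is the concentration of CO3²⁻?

α₂ = 1 / (1 + [H⁺]/K2 + [H⁺]²/(K1K2)) = 1 / (1 + 10^+0.85 + 10^-1.44)
   = 1 / (1 + 7.0795 + 0.036308) = 1/8.1158 = 0.1232
[CO3²⁻] = α₂ × DIC = 0.1232 × 1.94 = 0.239 mmol/kg

[CO3²⁻] = 0.239 mmol/kg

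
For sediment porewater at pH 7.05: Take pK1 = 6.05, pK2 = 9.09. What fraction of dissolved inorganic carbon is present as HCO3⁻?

α₁ = 0.902

α₁ = 1 / (1 + [H⁺]/K1 + K2/[H⁺]) = 1 / (1 + 10^-1.00 + 10^-2.04)
   = 1 / (1 + 0.10000 + 0.0091201) = 1/1.1091 = 0.9016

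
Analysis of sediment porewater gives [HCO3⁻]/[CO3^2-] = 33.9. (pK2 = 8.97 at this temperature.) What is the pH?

From K2 = [H⁺][CO3^2-]/[HCO3⁻]:  pH = pK2 − log₁₀([HCO3⁻]/[CO3^2-])
log₁₀(33.9) = +1.530
pH = 8.97 − (+1.530) = 7.44

pH = 7.44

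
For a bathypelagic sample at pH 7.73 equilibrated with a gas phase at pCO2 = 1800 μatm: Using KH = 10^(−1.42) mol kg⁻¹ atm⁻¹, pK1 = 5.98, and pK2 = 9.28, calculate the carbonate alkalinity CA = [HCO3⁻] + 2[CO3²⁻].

CA = 4.07 mmol/kg

[CO2*] = KH · pCO2 = 10^(−1.42) × 1800×10^-6 = 6.843×10^-5 mol/kg
α₀ = 1/(1 + K1/[H⁺] + K1K2/[H⁺]²) = 1/(1 + 10^+1.75 + 10^+0.20) = 0.01700
DIC = [CO2*]/α₀ = 6.843×10^-5 / 0.01700 = 4.025 mmol/kg
CA = (α₁ + 2α₂)·DIC = (0.9561 + 2×0.02695) × 4.025 = 4.07 mmol/kg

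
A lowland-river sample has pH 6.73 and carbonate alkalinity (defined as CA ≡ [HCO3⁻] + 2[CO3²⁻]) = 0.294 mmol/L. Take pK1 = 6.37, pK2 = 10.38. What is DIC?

DIC = 0.422 mmol/L

CA = [HCO3⁻] + 2[CO3²⁻] = (α₁ + 2α₂)·DIC
At pH 6.73: [H⁺]/K1 = 10^-0.36 = 0.43652, K2/[H⁺] = 10^-3.65 = 0.00022387
α₁ = 1/(1 + 0.43652 + 0.00022387) = 1/1.4367 = 0.6960; α₂ = α₁·K2/[H⁺] = 0.0001558
α₁ + 2α₂ = 0.6963
DIC = CA / (α₁ + 2α₂) = 0.294 / 0.6963 = 0.422 mmol/L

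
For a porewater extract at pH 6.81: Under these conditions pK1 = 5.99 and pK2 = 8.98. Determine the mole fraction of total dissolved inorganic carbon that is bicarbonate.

α₁ = 0.863

α₁ = 1 / (1 + [H⁺]/K1 + K2/[H⁺]) = 1 / (1 + 10^-0.82 + 10^-2.17)
   = 1 / (1 + 0.15136 + 0.0067608) = 1/1.1581 = 0.8635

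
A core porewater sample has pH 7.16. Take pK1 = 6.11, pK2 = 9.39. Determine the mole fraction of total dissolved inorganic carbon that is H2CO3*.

α₀ = 1 / (1 + K1/[H⁺] + K1K2/[H⁺]²) = 1 / (1 + 10^+1.05 + 10^-1.18)
   = 1 / (1 + 11.220 + 0.066069) = 1/12.286 = 0.08139

α₀ = 0.0814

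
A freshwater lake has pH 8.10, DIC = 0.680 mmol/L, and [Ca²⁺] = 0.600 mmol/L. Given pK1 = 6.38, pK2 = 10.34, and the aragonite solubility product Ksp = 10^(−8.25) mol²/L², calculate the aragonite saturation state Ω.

α₂ = 1 / (1 + [H⁺]/K2 + [H⁺]²/(K1K2)) = 1 / (1 + 10^+2.24 + 10^+0.52)
   = 1 / (1 + 173.78 + 3.3113) = 1/178.09 = 0.005615
[CO3²⁻] = α₂ × DIC = 0.005615 × 0.680 = 0.003818 mmol/L = 3.818 μmol/L
Ksp = 10^(−8.25) = 5.623×10^-9
Ω = [Ca²⁺][CO3²⁻]/Ksp = (0.600×10^-3)(3.818×10^-6) / 5.623×10^-9 = 0.407

Ω = 0.407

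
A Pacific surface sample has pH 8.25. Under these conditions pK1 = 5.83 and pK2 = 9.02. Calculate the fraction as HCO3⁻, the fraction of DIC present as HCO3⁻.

α₁ = 0.852

α₁ = 1 / (1 + [H⁺]/K1 + K2/[H⁺]) = 1 / (1 + 10^-2.42 + 10^-0.77)
   = 1 / (1 + 0.0038019 + 0.16982) = 1/1.1736 = 0.8521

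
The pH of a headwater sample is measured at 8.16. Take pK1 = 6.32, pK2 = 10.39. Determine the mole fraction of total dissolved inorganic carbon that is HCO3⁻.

α₁ = 0.980

α₁ = 1 / (1 + [H⁺]/K1 + K2/[H⁺]) = 1 / (1 + 10^-1.84 + 10^-2.23)
   = 1 / (1 + 0.014454 + 0.0058884) = 1/1.0203 = 0.9801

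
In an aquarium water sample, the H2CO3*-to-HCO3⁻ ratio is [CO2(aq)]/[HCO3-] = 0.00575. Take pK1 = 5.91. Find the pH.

pH = 8.15

From K1 = [H⁺][HCO3-]/[CO2(aq)]:  pH = pK1 − log₁₀([CO2(aq)]/[HCO3-])
log₁₀(0.00575) = -2.240
pH = 5.91 − (-2.240) = 8.15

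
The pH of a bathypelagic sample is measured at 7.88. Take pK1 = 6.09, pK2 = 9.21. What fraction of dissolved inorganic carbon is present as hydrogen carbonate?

α₁ = 1 / (1 + [H⁺]/K1 + K2/[H⁺]) = 1 / (1 + 10^-1.79 + 10^-1.33)
   = 1 / (1 + 0.016218 + 0.046774) = 1/1.0630 = 0.9407

α₁ = 0.941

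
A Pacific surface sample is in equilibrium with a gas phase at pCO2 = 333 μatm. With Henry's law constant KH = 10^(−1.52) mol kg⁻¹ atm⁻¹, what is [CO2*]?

KH = 10^(−1.52) = 3.020×10^-2 mol kg⁻¹ atm⁻¹
[CO2*] = KH · pCO2 = 3.020×10^-2 × 333×10^-6 atm = 1.01×10^-5 mol/kg

[CO2*] = 10.1 μmol/kg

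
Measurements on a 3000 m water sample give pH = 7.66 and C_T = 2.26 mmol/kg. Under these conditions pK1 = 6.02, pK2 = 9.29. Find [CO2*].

[CO2*] = 0.0495 mmol/kg

α₀ = 1 / (1 + K1/[H⁺] + K1K2/[H⁺]²) = 1 / (1 + 10^+1.64 + 10^+0.01)
   = 1 / (1 + 43.652 + 1.0233) = 1/45.675 = 0.02189
[CO2*] = α₀ × DIC = 0.02189 × 2.26 = 0.0495 mmol/kg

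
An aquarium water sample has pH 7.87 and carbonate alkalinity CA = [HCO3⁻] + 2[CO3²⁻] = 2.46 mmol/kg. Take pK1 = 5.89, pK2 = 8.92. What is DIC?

CA = [HCO3⁻] + 2[CO3²⁻] = (α₁ + 2α₂)·DIC
At pH 7.87: [H⁺]/K1 = 10^-1.98 = 0.010471, K2/[H⁺] = 10^-1.05 = 0.089125
α₁ = 1/(1 + 0.010471 + 0.089125) = 1/1.0996 = 0.9094; α₂ = α₁·K2/[H⁺] = 0.08105
α₁ + 2α₂ = 1.0715
DIC = CA / (α₁ + 2α₂) = 2.46 / 1.0715 = 2.30 mmol/kg

DIC = 2.30 mmol/kg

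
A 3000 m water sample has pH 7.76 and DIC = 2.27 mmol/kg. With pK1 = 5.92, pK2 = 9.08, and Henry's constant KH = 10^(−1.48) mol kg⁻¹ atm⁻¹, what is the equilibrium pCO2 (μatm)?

α₀ = 1 / (1 + K1/[H⁺] + K1K2/[H⁺]²) = 1 / (1 + 10^+1.84 + 10^+0.52)
   = 1 / (1 + 69.183 + 3.3113) = 1/73.494 = 0.01361
[CO2*] = α₀ × DIC = 0.01361 × 2.27 = 0.03089 mmol/kg
pCO2 = [CO2*]/KH = 3.089×10^-5 / 3.311×10^-2 = 933 μatm

pCO2 = 933 μatm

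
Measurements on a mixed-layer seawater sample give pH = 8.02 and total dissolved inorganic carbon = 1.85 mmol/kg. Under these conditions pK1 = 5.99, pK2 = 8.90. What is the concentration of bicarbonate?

[HCO3⁻] = 1.62 mmol/kg

α₁ = 1 / (1 + [H⁺]/K1 + K2/[H⁺]) = 1 / (1 + 10^-2.03 + 10^-0.88)
   = 1 / (1 + 0.0093325 + 0.13183) = 1/1.1412 = 0.8763
[HCO3⁻] = α₁ × DIC = 0.8763 × 1.85 = 1.62 mmol/kg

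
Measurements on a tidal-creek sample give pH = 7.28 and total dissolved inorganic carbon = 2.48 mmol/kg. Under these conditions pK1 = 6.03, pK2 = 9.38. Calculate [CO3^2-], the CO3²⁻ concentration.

[CO3²⁻] = 18.5 μmol/kg

α₂ = 1 / (1 + [H⁺]/K2 + [H⁺]²/(K1K2)) = 1 / (1 + 10^+2.10 + 10^+0.85)
   = 1 / (1 + 125.89 + 7.0795) = 1/133.97 = 0.007464
[CO3²⁻] = α₂ × DIC = 0.007464 × 2.48 = 0.0185 mmol/kg = 18.5 μmol/kg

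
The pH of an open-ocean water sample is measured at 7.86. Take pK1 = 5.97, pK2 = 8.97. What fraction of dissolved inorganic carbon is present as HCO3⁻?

α₁ = 0.917

α₁ = 1 / (1 + [H⁺]/K1 + K2/[H⁺]) = 1 / (1 + 10^-1.89 + 10^-1.11)
   = 1 / (1 + 0.012882 + 0.077625) = 1/1.0905 = 0.9170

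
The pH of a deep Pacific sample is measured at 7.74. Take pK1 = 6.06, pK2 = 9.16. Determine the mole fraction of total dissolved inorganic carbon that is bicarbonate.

α₁ = 1 / (1 + [H⁺]/K1 + K2/[H⁺]) = 1 / (1 + 10^-1.68 + 10^-1.42)
   = 1 / (1 + 0.020893 + 0.038019) = 1/1.0589 = 0.9444

α₁ = 0.944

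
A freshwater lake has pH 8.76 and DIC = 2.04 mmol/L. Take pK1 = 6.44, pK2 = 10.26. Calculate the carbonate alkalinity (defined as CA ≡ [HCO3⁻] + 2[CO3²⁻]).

CA = 2.09 mmol/L

CA = [HCO3⁻] + 2[CO3²⁻] = (α₁ + 2α₂)·DIC
At pH 8.76: [H⁺]/K1 = 10^-2.32 = 0.0047863, K2/[H⁺] = 10^-1.50 = 0.031623
α₁ = 1/(1 + 0.0047863 + 0.031623) = 1/1.0364 = 0.9649; α₂ = α₁·K2/[H⁺] = 0.03051
α₁ + 2α₂ = 1.0259
CA = 1.0259 × 2.04 = 2.09 mmol/L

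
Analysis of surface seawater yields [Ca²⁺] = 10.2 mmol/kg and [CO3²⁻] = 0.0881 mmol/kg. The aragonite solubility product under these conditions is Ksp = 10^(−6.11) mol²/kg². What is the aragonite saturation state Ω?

Ω = 1.16

Ksp = 10^(−6.11) = 7.762×10^-7
Ω = [Ca²⁺][CO3²⁻]/Ksp = (10.2×10^-3)(0.0881×10^-3) / 7.762×10^-7 = 1.16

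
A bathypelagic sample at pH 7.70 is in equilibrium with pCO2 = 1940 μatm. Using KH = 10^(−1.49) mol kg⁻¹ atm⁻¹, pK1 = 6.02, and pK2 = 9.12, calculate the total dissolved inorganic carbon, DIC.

[CO2*] = KH · pCO2 = 10^(−1.49) × 1940×10^-6 = 6.278×10^-5 mol/kg
α₀ = 1/(1 + K1/[H⁺] + K1K2/[H⁺]²) = 1/(1 + 10^+1.68 + 10^+0.26) = 0.01973
DIC = [CO2*]/α₀ = 6.278×10^-5 / 0.01973 = 3.18 mmol/kg

DIC = 3.18 mmol/kg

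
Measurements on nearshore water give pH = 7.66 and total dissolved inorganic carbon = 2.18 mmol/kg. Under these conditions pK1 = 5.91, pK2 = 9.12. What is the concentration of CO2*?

[CO2*] = 0.0368 mmol/kg

α₀ = 1 / (1 + K1/[H⁺] + K1K2/[H⁺]²) = 1 / (1 + 10^+1.75 + 10^+0.29)
   = 1 / (1 + 56.234 + 1.9498) = 1/59.184 = 0.01690
[CO2*] = α₀ × DIC = 0.01690 × 2.18 = 0.0368 mmol/kg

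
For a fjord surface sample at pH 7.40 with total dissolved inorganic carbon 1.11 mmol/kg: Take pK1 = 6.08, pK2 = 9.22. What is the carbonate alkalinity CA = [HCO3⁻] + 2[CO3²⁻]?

CA = [HCO3⁻] + 2[CO3²⁻] = (α₁ + 2α₂)·DIC
At pH 7.40: [H⁺]/K1 = 10^-1.32 = 0.047863, K2/[H⁺] = 10^-1.82 = 0.015136
α₁ = 1/(1 + 0.047863 + 0.015136) = 1/1.0630 = 0.9407; α₂ = α₁·K2/[H⁺] = 0.01424
α₁ + 2α₂ = 0.9692
CA = 0.9692 × 1.11 = 1.08 mmol/kg

CA = 1.08 mmol/kg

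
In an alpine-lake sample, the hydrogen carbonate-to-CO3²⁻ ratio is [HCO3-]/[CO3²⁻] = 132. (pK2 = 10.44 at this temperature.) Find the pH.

From K2 = [H⁺][CO3²⁻]/[HCO3-]:  pH = pK2 − log₁₀([HCO3-]/[CO3²⁻])
log₁₀(132) = +2.121
pH = 10.44 − (+2.121) = 8.32

pH = 8.32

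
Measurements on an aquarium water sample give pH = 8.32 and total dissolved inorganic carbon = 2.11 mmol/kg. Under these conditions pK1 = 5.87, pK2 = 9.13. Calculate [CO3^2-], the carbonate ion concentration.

α₂ = 1 / (1 + [H⁺]/K2 + [H⁺]²/(K1K2)) = 1 / (1 + 10^+0.81 + 10^-1.64)
   = 1 / (1 + 6.4565 + 0.022909) = 1/7.4795 = 0.1337
[CO3²⁻] = α₂ × DIC = 0.1337 × 2.11 = 0.282 mmol/kg

[CO3²⁻] = 0.282 mmol/kg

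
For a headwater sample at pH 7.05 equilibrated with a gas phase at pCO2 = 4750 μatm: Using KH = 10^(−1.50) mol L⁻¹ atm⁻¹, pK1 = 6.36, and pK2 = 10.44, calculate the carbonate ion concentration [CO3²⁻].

[CO3²⁻] = 0.300 μmol/L

[CO2*] = KH · pCO2 = 10^(−1.50) × 4750×10^-6 = 1.502×10^-4 mol/L
α₀ = 1/(1 + K1/[H⁺] + K1K2/[H⁺]²) = 1/(1 + 10^+0.69 + 10^-2.70) = 0.1695
DIC = [CO2*]/α₀ = 1.502×10^-4 / 0.1695 = 0.8862 mmol/L
[CO3²⁻] = α₂·DIC; α₂ = 0.0003382, so [CO3²⁻] = 0.0003382 × 0.8862 = 0.000300 mmol/L = 0.300 μmol/L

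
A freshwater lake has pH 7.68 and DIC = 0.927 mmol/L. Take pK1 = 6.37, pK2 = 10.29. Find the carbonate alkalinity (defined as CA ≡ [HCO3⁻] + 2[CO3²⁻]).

CA = [HCO3⁻] + 2[CO3²⁻] = (α₁ + 2α₂)·DIC
At pH 7.68: [H⁺]/K1 = 10^-1.31 = 0.048978, K2/[H⁺] = 10^-2.61 = 0.0024547
α₁ = 1/(1 + 0.048978 + 0.0024547) = 1/1.0514 = 0.9511; α₂ = α₁·K2/[H⁺] = 0.002335
α₁ + 2α₂ = 0.9558
CA = 0.9558 × 0.927 = 0.886 mmol/L

CA = 0.886 mmol/L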